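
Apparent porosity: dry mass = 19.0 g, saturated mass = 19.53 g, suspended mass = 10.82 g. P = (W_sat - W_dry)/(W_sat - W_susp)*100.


P = (19.53 - 19.0) / (19.53 - 10.82) * 100 = 0.53 / 8.71 * 100 = 6.1%

6.1


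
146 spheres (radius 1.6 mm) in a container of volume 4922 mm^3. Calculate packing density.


V_sphere = 4/3*pi*1.6^3 = 17.1573 mm^3
Total V = 146*17.1573 = 2504.9658 mm^3
PD = 2504.9658 / 4922 = 0.509

0.509


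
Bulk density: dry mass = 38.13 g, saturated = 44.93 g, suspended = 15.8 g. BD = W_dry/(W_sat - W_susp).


BD = 38.13 / (44.93 - 15.8) = 38.13 / 29.13 = 1.309 g/cm^3

1.309


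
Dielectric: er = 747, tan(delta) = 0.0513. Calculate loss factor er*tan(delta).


Loss = 747 * 0.0513 = 38.321

38.321


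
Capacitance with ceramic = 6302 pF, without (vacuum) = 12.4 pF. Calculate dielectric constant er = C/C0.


er = 6302 / 12.4 = 508.23

508.23


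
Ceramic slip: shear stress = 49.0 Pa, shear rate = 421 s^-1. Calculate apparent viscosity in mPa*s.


eta = tau/gamma * 1000 = 49.0/421 * 1000 = 116.4 mPa*s

116.4


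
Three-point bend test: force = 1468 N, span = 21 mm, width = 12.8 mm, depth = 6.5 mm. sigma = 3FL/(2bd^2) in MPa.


sigma = 3*1468*21/(2*12.8*6.5^2) = 85.5 MPa

85.5


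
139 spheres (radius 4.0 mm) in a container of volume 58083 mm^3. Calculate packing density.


V_sphere = 4/3*pi*4.0^3 = 268.0826 mm^3
Total V = 139*268.0826 = 37263.4814 mm^3
PD = 37263.4814 / 58083 = 0.642

0.642


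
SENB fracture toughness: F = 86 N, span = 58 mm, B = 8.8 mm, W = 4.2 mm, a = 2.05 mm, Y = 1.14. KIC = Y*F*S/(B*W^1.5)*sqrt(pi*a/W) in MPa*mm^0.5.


KIC = 1.14*86*58/(8.8*4.2^1.5)*sqrt(pi*2.05/4.2) = 92.96

92.96


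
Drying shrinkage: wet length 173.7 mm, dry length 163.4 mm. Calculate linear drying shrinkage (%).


DS = (173.7 - 163.4) / 173.7 * 100 = 5.93%

5.93


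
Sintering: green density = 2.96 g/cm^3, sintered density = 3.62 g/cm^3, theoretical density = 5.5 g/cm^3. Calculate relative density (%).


Relative = 3.62 / 5.5 * 100 = 65.8%

65.8


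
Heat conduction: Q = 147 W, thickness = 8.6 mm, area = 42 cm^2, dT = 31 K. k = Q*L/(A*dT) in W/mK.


k = 147*8.6/1000/(42/10000*31) = 9.71 W/mK

9.71


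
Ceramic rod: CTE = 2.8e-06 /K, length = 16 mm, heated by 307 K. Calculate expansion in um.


dL = 2.8e-06 * 16 * 307 * 1000 = 13.754 um

13.754


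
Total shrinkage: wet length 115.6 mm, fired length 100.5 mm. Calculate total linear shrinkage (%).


TS = (115.6 - 100.5) / 115.6 * 100 = 13.06%

13.06


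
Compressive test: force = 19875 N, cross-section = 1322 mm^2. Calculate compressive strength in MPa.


CS = 19875 / 1322 = 15.0 MPa

15.0


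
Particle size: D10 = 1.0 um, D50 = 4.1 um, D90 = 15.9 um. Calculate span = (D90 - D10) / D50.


Span = (15.9 - 1.0) / 4.1 = 14.9 / 4.1 = 3.634

3.634


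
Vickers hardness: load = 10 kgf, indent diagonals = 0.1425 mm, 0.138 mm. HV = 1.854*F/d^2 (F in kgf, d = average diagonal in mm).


d_avg = (0.1425+0.138)/2 = 0.14025 mm
HV = 1.854*10/0.14025^2 = 943

943


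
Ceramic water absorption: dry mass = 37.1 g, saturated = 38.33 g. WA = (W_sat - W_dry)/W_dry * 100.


WA = (38.33 - 37.1) / 37.1 * 100 = 3.32%

3.32


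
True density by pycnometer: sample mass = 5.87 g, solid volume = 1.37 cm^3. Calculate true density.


TD = 5.87 / 1.37 = 4.285 g/cm^3

4.285


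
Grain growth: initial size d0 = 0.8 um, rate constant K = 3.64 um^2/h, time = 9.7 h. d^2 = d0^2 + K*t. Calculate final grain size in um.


d^2 = 0.8^2 + 3.64*9.7 = 35.948
d = sqrt(35.948) = 6.0 um

6.0


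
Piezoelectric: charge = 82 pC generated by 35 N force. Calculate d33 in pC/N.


d33 = 82 / 35 = 2.3 pC/N

2.3


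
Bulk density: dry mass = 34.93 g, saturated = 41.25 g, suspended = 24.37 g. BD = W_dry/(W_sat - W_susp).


BD = 34.93 / (41.25 - 24.37) = 34.93 / 16.88 = 2.069 g/cm^3

2.069


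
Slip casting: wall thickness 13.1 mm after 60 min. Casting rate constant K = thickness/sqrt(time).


K = 13.1 / sqrt(60) = 13.1 / 7.746 = 1.691 mm/min^0.5

1.691


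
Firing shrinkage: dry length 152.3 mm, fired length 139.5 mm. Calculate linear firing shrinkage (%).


FS = (152.3 - 139.5) / 152.3 * 100 = 8.4%

8.4


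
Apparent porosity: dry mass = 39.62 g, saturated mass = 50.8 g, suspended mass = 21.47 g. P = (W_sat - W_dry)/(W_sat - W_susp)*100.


P = (50.8 - 39.62) / (50.8 - 21.47) * 100 = 11.18 / 29.33 * 100 = 38.1%

38.1


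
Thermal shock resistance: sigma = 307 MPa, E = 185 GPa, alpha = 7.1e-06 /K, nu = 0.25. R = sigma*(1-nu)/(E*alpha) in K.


R = 307*(1-0.25)/(185*1000*7.1e-06) = 175 K

175


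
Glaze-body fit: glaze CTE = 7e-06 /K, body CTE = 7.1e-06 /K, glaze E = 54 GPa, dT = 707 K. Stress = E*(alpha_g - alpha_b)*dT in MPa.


Stress = 54*1000*(7e-06 - 7.1e-06)*707 = -3.8 MPa

-3.8


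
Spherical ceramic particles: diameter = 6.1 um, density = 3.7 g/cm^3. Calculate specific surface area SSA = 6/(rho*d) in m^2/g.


SSA = 6 / (3.7 * 6.1) = 0.266 m^2/g

0.266


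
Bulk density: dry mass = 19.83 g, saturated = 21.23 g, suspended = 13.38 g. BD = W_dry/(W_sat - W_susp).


BD = 19.83 / (21.23 - 13.38) = 19.83 / 7.85 = 2.526 g/cm^3

2.526


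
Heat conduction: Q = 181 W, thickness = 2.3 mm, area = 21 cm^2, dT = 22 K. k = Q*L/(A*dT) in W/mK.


k = 181*2.3/1000/(21/10000*22) = 9.01 W/mK

9.01


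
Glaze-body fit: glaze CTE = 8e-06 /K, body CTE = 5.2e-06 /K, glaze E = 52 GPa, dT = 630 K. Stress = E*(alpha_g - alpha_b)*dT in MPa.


Stress = 52*1000*(8e-06 - 5.2e-06)*630 = 91.7 MPa

91.7


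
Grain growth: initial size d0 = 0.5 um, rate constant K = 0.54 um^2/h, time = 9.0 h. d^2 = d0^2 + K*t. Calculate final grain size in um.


d^2 = 0.5^2 + 0.54*9.0 = 5.11
d = sqrt(5.11) = 2.26 um

2.26


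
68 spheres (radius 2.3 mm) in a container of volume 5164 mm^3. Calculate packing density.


V_sphere = 4/3*pi*2.3^3 = 50.965 mm^3
Total V = 68*50.965 = 3465.62 mm^3
PD = 3465.62 / 5164 = 0.671

0.671


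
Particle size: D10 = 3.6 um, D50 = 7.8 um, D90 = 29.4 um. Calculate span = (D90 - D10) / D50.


Span = (29.4 - 3.6) / 7.8 = 25.8 / 7.8 = 3.308

3.308


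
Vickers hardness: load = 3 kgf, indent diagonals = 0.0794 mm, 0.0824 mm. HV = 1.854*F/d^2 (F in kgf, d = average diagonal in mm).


d_avg = (0.0794+0.0824)/2 = 0.0809 mm
HV = 1.854*3/0.0809^2 = 850

850


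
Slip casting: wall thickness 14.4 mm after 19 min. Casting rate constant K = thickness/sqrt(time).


K = 14.4 / sqrt(19) = 14.4 / 4.3589 = 3.304 mm/min^0.5

3.304


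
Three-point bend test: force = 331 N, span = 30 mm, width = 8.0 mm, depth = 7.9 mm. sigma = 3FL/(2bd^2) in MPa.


sigma = 3*331*30/(2*8.0*7.9^2) = 29.8 MPa

29.8


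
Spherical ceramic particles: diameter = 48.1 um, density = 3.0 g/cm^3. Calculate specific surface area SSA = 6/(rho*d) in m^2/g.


SSA = 6 / (3.0 * 48.1) = 0.042 m^2/g

0.042


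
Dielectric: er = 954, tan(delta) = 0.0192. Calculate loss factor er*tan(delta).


Loss = 954 * 0.0192 = 18.317

18.317


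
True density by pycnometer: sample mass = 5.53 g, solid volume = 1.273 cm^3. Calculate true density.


TD = 5.53 / 1.273 = 4.344 g/cm^3

4.344


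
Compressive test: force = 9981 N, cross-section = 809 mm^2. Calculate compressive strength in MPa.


CS = 9981 / 809 = 12.3 MPa

12.3


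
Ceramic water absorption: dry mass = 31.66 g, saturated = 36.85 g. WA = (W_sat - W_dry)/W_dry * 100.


WA = (36.85 - 31.66) / 31.66 * 100 = 16.39%

16.39


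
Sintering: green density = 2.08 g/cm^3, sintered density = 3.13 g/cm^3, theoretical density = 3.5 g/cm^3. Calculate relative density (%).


Relative = 3.13 / 3.5 * 100 = 89.4%

89.4


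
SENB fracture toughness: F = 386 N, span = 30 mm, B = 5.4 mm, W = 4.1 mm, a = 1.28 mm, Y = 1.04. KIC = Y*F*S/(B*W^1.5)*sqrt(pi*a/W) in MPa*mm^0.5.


KIC = 1.04*386*30/(5.4*4.1^1.5)*sqrt(pi*1.28/4.1) = 266.05

266.05


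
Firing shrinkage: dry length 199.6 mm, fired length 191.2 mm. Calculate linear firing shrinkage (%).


FS = (199.6 - 191.2) / 199.6 * 100 = 4.21%

4.21


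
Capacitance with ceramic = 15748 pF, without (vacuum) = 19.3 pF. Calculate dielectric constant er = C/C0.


er = 15748 / 19.3 = 815.96

815.96


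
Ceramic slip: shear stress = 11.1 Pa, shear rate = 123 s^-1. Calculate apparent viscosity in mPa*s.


eta = tau/gamma * 1000 = 11.1/123 * 1000 = 90.2 mPa*s

90.2


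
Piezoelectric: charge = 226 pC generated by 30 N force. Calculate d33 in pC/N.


d33 = 226 / 30 = 7.5 pC/N

7.5


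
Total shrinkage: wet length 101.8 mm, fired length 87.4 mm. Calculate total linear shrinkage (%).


TS = (101.8 - 87.4) / 101.8 * 100 = 14.15%

14.15


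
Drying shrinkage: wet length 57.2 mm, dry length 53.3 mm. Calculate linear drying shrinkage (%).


DS = (57.2 - 53.3) / 57.2 * 100 = 6.82%

6.82


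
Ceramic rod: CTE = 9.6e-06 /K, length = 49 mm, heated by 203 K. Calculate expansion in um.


dL = 9.6e-06 * 49 * 203 * 1000 = 95.491 um

95.491


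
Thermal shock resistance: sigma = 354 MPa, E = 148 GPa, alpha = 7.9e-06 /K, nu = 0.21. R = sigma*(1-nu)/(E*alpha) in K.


R = 354*(1-0.21)/(148*1000*7.9e-06) = 239 K

239


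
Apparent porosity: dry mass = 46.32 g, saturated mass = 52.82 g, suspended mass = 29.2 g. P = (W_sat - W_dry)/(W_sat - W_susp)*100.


P = (52.82 - 46.32) / (52.82 - 29.2) * 100 = 6.5 / 23.62 * 100 = 27.5%

27.5


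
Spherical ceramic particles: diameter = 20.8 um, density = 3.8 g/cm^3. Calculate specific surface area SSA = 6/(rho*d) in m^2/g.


SSA = 6 / (3.8 * 20.8) = 0.076 m^2/g

0.076


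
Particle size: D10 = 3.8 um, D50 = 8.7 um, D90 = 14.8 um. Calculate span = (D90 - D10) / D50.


Span = (14.8 - 3.8) / 8.7 = 11.0 / 8.7 = 1.264

1.264


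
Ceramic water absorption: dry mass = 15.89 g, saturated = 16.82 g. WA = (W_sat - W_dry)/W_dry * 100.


WA = (16.82 - 15.89) / 15.89 * 100 = 5.85%

5.85


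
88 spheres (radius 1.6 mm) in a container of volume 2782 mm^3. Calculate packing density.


V_sphere = 4/3*pi*1.6^3 = 17.1573 mm^3
Total V = 88*17.1573 = 1509.8424 mm^3
PD = 1509.8424 / 2782 = 0.543

0.543


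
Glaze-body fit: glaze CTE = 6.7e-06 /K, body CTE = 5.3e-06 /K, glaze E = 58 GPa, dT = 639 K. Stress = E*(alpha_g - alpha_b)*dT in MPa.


Stress = 58*1000*(6.7e-06 - 5.3e-06)*639 = 51.9 MPa

51.9


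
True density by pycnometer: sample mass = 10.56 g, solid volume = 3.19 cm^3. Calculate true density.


TD = 10.56 / 3.19 = 3.31 g/cm^3

3.31


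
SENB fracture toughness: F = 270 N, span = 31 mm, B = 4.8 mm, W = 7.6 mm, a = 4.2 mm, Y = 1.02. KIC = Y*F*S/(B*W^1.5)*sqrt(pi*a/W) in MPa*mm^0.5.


KIC = 1.02*270*31/(4.8*7.6^1.5)*sqrt(pi*4.2/7.6) = 111.86

111.86


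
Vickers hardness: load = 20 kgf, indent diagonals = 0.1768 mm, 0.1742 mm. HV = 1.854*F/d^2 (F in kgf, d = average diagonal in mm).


d_avg = (0.1768+0.1742)/2 = 0.1755 mm
HV = 1.854*20/0.1755^2 = 1204

1204


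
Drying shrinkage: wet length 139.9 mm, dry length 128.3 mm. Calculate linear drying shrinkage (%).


DS = (139.9 - 128.3) / 139.9 * 100 = 8.29%

8.29


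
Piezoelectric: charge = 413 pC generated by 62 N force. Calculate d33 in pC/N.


d33 = 413 / 62 = 6.7 pC/N

6.7


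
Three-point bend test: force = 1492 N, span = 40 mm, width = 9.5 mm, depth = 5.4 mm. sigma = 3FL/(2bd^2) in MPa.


sigma = 3*1492*40/(2*9.5*5.4^2) = 323.2 MPa

323.2


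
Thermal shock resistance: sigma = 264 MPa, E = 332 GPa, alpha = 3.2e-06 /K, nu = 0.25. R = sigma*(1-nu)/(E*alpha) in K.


R = 264*(1-0.25)/(332*1000*3.2e-06) = 186 K

186


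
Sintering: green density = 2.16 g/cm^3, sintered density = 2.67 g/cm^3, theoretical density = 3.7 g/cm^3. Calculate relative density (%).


Relative = 2.67 / 3.7 * 100 = 72.2%

72.2


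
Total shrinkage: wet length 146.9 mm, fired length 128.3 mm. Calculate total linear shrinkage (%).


TS = (146.9 - 128.3) / 146.9 * 100 = 12.66%

12.66


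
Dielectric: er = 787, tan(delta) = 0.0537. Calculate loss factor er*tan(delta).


Loss = 787 * 0.0537 = 42.262

42.262


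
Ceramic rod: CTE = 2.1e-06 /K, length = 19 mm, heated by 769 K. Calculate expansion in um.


dL = 2.1e-06 * 19 * 769 * 1000 = 30.683 um

30.683


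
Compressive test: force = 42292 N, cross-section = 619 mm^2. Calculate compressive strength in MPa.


CS = 42292 / 619 = 68.3 MPa

68.3


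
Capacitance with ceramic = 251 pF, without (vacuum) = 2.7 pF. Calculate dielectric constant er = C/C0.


er = 251 / 2.7 = 92.96

92.96


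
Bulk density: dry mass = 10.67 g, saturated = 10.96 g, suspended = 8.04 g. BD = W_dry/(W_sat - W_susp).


BD = 10.67 / (10.96 - 8.04) = 10.67 / 2.92 = 3.654 g/cm^3

3.654


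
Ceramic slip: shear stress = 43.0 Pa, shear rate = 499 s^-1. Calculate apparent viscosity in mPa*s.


eta = tau/gamma * 1000 = 43.0/499 * 1000 = 86.2 mPa*s

86.2


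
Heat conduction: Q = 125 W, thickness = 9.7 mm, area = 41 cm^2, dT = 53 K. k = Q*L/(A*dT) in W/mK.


k = 125*9.7/1000/(41/10000*53) = 5.58 W/mK

5.58


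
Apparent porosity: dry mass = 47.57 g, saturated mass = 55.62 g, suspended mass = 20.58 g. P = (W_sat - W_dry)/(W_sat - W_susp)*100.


P = (55.62 - 47.57) / (55.62 - 20.58) * 100 = 8.05 / 35.04 * 100 = 23.0%

23.0


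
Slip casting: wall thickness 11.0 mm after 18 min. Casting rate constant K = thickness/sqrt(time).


K = 11.0 / sqrt(18) = 11.0 / 4.2426 = 2.593 mm/min^0.5

2.593


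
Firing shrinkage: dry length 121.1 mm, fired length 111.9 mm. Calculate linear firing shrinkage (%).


FS = (121.1 - 111.9) / 121.1 * 100 = 7.6%

7.6


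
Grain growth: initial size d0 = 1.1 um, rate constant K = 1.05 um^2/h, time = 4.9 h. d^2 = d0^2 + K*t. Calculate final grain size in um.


d^2 = 1.1^2 + 1.05*4.9 = 6.355
d = sqrt(6.355) = 2.52 um

2.52


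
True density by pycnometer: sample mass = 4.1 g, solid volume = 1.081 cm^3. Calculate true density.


TD = 4.1 / 1.081 = 3.793 g/cm^3

3.793


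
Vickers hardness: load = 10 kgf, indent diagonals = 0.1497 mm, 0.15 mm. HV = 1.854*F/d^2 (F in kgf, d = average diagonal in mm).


d_avg = (0.1497+0.15)/2 = 0.14985 mm
HV = 1.854*10/0.14985^2 = 826

826


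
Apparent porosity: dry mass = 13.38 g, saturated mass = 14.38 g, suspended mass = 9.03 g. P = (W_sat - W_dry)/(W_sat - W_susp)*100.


P = (14.38 - 13.38) / (14.38 - 9.03) * 100 = 1.0 / 5.35 * 100 = 18.7%

18.7


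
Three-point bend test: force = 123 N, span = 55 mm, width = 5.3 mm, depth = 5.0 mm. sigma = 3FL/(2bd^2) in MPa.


sigma = 3*123*55/(2*5.3*5.0^2) = 76.6 MPa

76.6


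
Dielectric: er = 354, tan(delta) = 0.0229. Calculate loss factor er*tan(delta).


Loss = 354 * 0.0229 = 8.107

8.107


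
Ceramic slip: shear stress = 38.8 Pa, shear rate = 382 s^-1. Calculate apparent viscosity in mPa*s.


eta = tau/gamma * 1000 = 38.8/382 * 1000 = 101.6 mPa*s

101.6


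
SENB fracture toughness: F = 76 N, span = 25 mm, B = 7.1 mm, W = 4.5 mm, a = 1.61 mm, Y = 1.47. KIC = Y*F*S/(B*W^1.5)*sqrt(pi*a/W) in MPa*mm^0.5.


KIC = 1.47*76*25/(7.1*4.5^1.5)*sqrt(pi*1.61/4.5) = 43.69

43.69


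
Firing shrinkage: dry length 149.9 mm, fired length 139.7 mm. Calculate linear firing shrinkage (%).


FS = (149.9 - 139.7) / 149.9 * 100 = 6.8%

6.8


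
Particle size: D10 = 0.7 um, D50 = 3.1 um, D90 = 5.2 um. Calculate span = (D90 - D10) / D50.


Span = (5.2 - 0.7) / 3.1 = 4.5 / 3.1 = 1.452

1.452


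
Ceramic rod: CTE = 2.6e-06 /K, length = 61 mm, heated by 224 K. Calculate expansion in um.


dL = 2.6e-06 * 61 * 224 * 1000 = 35.526 um

35.526


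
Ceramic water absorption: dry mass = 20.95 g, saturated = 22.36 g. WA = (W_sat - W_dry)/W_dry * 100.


WA = (22.36 - 20.95) / 20.95 * 100 = 6.73%

6.73


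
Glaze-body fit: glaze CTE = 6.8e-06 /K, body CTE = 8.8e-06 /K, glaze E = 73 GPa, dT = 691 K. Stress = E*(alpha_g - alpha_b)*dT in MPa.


Stress = 73*1000*(6.8e-06 - 8.8e-06)*691 = -100.9 MPa

-100.9


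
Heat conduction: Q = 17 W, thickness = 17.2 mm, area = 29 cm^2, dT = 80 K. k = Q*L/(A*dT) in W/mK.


k = 17*17.2/1000/(29/10000*80) = 1.26 W/mK

1.26


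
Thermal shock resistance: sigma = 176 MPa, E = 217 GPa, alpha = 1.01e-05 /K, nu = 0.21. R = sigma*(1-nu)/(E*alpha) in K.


R = 176*(1-0.21)/(217*1000*1.01e-05) = 63 K

63


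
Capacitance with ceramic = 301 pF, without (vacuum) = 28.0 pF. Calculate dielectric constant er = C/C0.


er = 301 / 28.0 = 10.75

10.75


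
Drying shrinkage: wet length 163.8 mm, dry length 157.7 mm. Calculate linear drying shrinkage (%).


DS = (163.8 - 157.7) / 163.8 * 100 = 3.72%

3.72


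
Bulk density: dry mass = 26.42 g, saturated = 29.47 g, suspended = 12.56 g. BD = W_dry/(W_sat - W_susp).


BD = 26.42 / (29.47 - 12.56) = 26.42 / 16.91 = 1.562 g/cm^3

1.562


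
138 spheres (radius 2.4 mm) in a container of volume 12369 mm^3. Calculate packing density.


V_sphere = 4/3*pi*2.4^3 = 57.9058 mm^3
Total V = 138*57.9058 = 7991.0004 mm^3
PD = 7991.0004 / 12369 = 0.646

0.646


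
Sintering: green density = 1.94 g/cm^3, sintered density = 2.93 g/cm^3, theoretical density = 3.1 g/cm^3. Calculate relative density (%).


Relative = 2.93 / 3.1 * 100 = 94.5%

94.5


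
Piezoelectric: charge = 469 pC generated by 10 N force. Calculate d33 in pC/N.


d33 = 469 / 10 = 46.9 pC/N

46.9


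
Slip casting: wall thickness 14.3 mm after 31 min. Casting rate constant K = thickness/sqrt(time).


K = 14.3 / sqrt(31) = 14.3 / 5.5678 = 2.568 mm/min^0.5

2.568


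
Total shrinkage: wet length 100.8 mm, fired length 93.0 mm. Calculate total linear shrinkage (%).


TS = (100.8 - 93.0) / 100.8 * 100 = 7.74%

7.74


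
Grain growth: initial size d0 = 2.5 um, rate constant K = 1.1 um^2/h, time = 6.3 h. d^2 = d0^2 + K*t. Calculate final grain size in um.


d^2 = 2.5^2 + 1.1*6.3 = 13.18
d = sqrt(13.18) = 3.63 um

3.63


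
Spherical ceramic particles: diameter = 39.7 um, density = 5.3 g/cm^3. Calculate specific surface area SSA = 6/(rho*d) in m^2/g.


SSA = 6 / (5.3 * 39.7) = 0.029 m^2/g

0.029


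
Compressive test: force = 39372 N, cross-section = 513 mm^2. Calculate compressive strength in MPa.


CS = 39372 / 513 = 76.7 MPa

76.7


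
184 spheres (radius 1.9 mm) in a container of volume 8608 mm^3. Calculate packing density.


V_sphere = 4/3*pi*1.9^3 = 28.7309 mm^3
Total V = 184*28.7309 = 5286.4856 mm^3
PD = 5286.4856 / 8608 = 0.614

0.614


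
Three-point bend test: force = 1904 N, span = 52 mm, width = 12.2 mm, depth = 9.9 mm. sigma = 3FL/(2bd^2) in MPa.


sigma = 3*1904*52/(2*12.2*9.9^2) = 124.2 MPa

124.2


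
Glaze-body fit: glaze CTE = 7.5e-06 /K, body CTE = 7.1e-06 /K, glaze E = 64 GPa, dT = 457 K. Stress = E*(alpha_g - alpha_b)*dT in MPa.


Stress = 64*1000*(7.5e-06 - 7.1e-06)*457 = 11.7 MPa

11.7


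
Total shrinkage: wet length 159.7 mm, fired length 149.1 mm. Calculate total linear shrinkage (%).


TS = (159.7 - 149.1) / 159.7 * 100 = 6.64%

6.64


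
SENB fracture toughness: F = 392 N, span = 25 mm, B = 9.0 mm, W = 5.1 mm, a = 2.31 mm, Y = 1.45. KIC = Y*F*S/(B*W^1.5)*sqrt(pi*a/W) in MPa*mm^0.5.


KIC = 1.45*392*25/(9.0*5.1^1.5)*sqrt(pi*2.31/5.1) = 163.53

163.53


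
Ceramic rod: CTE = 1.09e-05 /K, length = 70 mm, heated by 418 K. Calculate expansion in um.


dL = 1.09e-05 * 70 * 418 * 1000 = 318.934 um

318.934


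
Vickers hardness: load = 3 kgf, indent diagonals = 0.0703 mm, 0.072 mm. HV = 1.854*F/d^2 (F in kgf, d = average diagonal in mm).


d_avg = (0.0703+0.072)/2 = 0.07115 mm
HV = 1.854*3/0.07115^2 = 1099

1099


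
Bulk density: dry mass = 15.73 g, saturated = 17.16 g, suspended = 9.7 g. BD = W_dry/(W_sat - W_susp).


BD = 15.73 / (17.16 - 9.7) = 15.73 / 7.46 = 2.109 g/cm^3

2.109


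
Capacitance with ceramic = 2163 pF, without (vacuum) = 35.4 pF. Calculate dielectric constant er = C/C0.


er = 2163 / 35.4 = 61.1

61.1


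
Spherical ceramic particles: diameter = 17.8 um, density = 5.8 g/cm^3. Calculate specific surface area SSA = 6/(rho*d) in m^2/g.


SSA = 6 / (5.8 * 17.8) = 0.058 m^2/g

0.058


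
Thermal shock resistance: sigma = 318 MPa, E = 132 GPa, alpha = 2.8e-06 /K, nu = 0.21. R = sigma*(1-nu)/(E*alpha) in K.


R = 318*(1-0.21)/(132*1000*2.8e-06) = 680 K

680


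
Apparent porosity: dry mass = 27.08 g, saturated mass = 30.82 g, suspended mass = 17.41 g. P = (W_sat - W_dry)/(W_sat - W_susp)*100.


P = (30.82 - 27.08) / (30.82 - 17.41) * 100 = 3.74 / 13.41 * 100 = 27.9%

27.9


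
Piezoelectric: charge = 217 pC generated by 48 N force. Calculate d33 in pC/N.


d33 = 217 / 48 = 4.5 pC/N

4.5


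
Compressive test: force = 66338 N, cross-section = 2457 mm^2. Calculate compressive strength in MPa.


CS = 66338 / 2457 = 27.0 MPa

27.0


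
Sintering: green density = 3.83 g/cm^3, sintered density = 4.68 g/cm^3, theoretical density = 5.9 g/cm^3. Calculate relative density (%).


Relative = 4.68 / 5.9 * 100 = 79.3%

79.3


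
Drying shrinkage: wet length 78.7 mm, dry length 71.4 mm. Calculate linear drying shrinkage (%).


DS = (78.7 - 71.4) / 78.7 * 100 = 9.28%

9.28


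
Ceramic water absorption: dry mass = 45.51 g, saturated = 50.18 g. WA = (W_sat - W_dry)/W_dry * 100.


WA = (50.18 - 45.51) / 45.51 * 100 = 10.26%

10.26


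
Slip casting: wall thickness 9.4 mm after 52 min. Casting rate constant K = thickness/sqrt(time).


K = 9.4 / sqrt(52) = 9.4 / 7.2111 = 1.304 mm/min^0.5

1.304


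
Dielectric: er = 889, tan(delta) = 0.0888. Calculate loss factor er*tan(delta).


Loss = 889 * 0.0888 = 78.943

78.943


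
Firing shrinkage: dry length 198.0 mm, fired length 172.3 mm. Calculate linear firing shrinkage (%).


FS = (198.0 - 172.3) / 198.0 * 100 = 12.98%

12.98


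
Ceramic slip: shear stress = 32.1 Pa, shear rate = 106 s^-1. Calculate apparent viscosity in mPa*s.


eta = tau/gamma * 1000 = 32.1/106 * 1000 = 302.8 mPa*s

302.8


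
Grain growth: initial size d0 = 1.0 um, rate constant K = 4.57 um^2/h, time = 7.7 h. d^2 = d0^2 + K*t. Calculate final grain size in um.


d^2 = 1.0^2 + 4.57*7.7 = 36.189
d = sqrt(36.189) = 6.02 um

6.02


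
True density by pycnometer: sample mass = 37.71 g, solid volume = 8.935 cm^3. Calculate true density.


TD = 37.71 / 8.935 = 4.22 g/cm^3

4.22


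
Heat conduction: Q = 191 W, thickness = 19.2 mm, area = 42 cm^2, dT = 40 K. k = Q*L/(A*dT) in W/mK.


k = 191*19.2/1000/(42/10000*40) = 21.83 W/mK

21.83


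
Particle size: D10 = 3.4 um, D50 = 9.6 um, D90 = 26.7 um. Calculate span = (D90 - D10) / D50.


Span = (26.7 - 3.4) / 9.6 = 23.3 / 9.6 = 2.427

2.427


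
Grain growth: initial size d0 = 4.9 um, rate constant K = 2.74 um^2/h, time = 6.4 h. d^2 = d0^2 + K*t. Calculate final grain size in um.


d^2 = 4.9^2 + 2.74*6.4 = 41.546
d = sqrt(41.546) = 6.45 um

6.45


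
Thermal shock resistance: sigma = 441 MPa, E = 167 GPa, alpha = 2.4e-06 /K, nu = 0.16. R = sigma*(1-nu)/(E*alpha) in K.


R = 441*(1-0.16)/(167*1000*2.4e-06) = 924 K

924


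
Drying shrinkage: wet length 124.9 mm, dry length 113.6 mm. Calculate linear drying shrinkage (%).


DS = (124.9 - 113.6) / 124.9 * 100 = 9.05%

9.05


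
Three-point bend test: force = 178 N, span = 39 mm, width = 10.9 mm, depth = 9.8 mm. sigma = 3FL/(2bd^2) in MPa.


sigma = 3*178*39/(2*10.9*9.8^2) = 9.9 MPa

9.9


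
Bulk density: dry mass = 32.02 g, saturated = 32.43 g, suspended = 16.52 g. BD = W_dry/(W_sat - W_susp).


BD = 32.02 / (32.43 - 16.52) = 32.02 / 15.91 = 2.013 g/cm^3

2.013


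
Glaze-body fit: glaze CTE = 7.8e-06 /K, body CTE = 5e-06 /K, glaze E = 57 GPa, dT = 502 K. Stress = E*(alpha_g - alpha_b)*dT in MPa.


Stress = 57*1000*(7.8e-06 - 5e-06)*502 = 80.1 MPa

80.1


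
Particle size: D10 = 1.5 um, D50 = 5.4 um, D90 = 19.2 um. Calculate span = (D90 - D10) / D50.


Span = (19.2 - 1.5) / 5.4 = 17.7 / 5.4 = 3.278

3.278


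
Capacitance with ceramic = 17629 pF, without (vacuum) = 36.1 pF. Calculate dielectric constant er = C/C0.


er = 17629 / 36.1 = 488.34

488.34


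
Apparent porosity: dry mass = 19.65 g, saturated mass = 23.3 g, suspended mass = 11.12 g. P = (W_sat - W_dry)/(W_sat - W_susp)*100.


P = (23.3 - 19.65) / (23.3 - 11.12) * 100 = 3.65 / 12.18 * 100 = 30.0%

30.0


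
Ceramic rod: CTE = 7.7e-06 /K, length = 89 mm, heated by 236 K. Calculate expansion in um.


dL = 7.7e-06 * 89 * 236 * 1000 = 161.731 um

161.731


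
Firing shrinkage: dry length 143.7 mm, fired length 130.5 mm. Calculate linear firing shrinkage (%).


FS = (143.7 - 130.5) / 143.7 * 100 = 9.19%

9.19


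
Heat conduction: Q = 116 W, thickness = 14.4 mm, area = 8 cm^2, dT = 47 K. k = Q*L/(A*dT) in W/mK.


k = 116*14.4/1000/(8/10000*47) = 44.43 W/mK

44.43


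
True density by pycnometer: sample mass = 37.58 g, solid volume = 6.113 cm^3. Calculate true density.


TD = 37.58 / 6.113 = 6.148 g/cm^3

6.148


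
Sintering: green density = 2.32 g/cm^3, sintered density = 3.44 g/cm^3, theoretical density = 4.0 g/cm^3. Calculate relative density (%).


Relative = 3.44 / 4.0 * 100 = 86.0%

86.0


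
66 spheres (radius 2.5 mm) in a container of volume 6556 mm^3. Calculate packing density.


V_sphere = 4/3*pi*2.5^3 = 65.4498 mm^3
Total V = 66*65.4498 = 4319.6868 mm^3
PD = 4319.6868 / 6556 = 0.659

0.659


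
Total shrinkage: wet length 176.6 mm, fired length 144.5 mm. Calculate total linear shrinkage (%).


TS = (176.6 - 144.5) / 176.6 * 100 = 18.18%

18.18


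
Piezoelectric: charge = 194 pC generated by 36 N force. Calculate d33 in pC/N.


d33 = 194 / 36 = 5.4 pC/N

5.4


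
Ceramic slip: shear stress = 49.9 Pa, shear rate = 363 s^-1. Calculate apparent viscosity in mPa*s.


eta = tau/gamma * 1000 = 49.9/363 * 1000 = 137.5 mPa*s

137.5


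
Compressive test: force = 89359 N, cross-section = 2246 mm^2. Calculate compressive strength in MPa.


CS = 89359 / 2246 = 39.8 MPa

39.8


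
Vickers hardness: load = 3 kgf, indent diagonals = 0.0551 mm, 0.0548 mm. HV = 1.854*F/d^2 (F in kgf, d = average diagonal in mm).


d_avg = (0.0551+0.0548)/2 = 0.05495 mm
HV = 1.854*3/0.05495^2 = 1842

1842


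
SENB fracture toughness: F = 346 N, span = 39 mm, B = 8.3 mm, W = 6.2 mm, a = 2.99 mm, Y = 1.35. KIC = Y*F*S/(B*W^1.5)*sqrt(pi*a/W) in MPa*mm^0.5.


KIC = 1.35*346*39/(8.3*6.2^1.5)*sqrt(pi*2.99/6.2) = 174.99

174.99


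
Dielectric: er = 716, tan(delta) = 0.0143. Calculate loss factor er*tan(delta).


Loss = 716 * 0.0143 = 10.239

10.239


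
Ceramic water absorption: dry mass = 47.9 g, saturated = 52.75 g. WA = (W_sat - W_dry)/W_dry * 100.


WA = (52.75 - 47.9) / 47.9 * 100 = 10.13%

10.13


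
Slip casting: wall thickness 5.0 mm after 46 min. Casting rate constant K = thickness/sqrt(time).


K = 5.0 / sqrt(46) = 5.0 / 6.7823 = 0.737 mm/min^0.5

0.737


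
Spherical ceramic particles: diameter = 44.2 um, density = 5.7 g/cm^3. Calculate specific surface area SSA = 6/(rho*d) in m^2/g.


SSA = 6 / (5.7 * 44.2) = 0.024 m^2/g

0.024


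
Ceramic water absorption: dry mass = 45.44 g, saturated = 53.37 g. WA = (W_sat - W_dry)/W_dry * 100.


WA = (53.37 - 45.44) / 45.44 * 100 = 17.45%

17.45


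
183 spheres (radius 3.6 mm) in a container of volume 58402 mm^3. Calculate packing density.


V_sphere = 4/3*pi*3.6^3 = 195.4322 mm^3
Total V = 183*195.4322 = 35764.0926 mm^3
PD = 35764.0926 / 58402 = 0.612

0.612


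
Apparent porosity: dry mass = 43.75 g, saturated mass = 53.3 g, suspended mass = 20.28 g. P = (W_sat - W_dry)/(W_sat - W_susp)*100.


P = (53.3 - 43.75) / (53.3 - 20.28) * 100 = 9.55 / 33.02 * 100 = 28.9%

28.9


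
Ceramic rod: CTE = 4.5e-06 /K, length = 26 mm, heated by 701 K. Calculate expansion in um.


dL = 4.5e-06 * 26 * 701 * 1000 = 82.017 um

82.017


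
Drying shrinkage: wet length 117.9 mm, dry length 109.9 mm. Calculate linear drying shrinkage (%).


DS = (117.9 - 109.9) / 117.9 * 100 = 6.79%

6.79


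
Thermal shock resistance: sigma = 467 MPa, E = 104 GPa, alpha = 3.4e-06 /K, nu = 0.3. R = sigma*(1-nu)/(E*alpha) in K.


R = 467*(1-0.3)/(104*1000*3.4e-06) = 924 K

924


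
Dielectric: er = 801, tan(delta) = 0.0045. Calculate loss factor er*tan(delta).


Loss = 801 * 0.0045 = 3.605

3.605


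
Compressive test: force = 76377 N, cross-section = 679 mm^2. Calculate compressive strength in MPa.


CS = 76377 / 679 = 112.5 MPa

112.5


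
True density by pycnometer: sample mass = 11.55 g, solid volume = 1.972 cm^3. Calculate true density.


TD = 11.55 / 1.972 = 5.857 g/cm^3

5.857


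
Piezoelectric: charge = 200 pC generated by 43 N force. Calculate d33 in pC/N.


d33 = 200 / 43 = 4.7 pC/N

4.7


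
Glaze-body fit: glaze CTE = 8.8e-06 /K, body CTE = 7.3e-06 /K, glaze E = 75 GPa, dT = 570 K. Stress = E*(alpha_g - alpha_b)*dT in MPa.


Stress = 75*1000*(8.8e-06 - 7.3e-06)*570 = 64.1 MPa

64.1


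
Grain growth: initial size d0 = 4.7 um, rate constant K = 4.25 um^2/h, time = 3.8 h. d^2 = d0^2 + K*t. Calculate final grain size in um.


d^2 = 4.7^2 + 4.25*3.8 = 38.24
d = sqrt(38.24) = 6.18 um

6.18


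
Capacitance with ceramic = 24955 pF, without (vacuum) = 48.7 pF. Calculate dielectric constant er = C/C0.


er = 24955 / 48.7 = 512.42

512.42


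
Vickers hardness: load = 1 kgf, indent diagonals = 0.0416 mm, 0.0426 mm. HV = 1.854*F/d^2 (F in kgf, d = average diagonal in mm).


d_avg = (0.0416+0.0426)/2 = 0.0421 mm
HV = 1.854*1/0.0421^2 = 1046

1046


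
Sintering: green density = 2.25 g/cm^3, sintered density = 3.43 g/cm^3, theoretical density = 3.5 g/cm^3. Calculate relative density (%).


Relative = 3.43 / 3.5 * 100 = 98.0%

98.0


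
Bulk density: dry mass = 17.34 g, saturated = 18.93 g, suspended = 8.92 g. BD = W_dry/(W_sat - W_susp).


BD = 17.34 / (18.93 - 8.92) = 17.34 / 10.01 = 1.732 g/cm^3

1.732


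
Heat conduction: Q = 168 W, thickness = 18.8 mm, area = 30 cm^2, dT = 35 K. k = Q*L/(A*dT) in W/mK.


k = 168*18.8/1000/(30/10000*35) = 30.08 W/mK

30.08


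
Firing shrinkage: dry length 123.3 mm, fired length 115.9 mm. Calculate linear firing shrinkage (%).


FS = (123.3 - 115.9) / 123.3 * 100 = 6.0%

6.0


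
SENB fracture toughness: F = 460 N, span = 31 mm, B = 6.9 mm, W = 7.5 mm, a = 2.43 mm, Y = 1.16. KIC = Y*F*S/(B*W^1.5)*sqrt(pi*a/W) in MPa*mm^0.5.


KIC = 1.16*460*31/(6.9*7.5^1.5)*sqrt(pi*2.43/7.5) = 117.76

117.76


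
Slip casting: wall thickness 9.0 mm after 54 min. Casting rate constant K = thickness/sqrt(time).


K = 9.0 / sqrt(54) = 9.0 / 7.3485 = 1.225 mm/min^0.5

1.225


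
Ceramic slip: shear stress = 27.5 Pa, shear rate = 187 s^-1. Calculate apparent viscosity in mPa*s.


eta = tau/gamma * 1000 = 27.5/187 * 1000 = 147.1 mPa*s

147.1


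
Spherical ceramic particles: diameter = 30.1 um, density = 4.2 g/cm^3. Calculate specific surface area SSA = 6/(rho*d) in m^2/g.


SSA = 6 / (4.2 * 30.1) = 0.047 m^2/g

0.047


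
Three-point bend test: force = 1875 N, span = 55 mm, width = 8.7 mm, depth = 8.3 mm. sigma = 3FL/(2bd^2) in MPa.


sigma = 3*1875*55/(2*8.7*8.3^2) = 258.1 MPa

258.1


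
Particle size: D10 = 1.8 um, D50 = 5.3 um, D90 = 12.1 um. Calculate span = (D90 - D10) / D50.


Span = (12.1 - 1.8) / 5.3 = 10.3 / 5.3 = 1.943

1.943


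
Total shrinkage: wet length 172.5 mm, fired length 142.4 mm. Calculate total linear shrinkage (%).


TS = (172.5 - 142.4) / 172.5 * 100 = 17.45%

17.45


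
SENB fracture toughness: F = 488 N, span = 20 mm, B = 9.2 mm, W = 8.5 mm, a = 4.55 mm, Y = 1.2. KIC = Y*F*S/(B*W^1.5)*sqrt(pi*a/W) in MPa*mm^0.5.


KIC = 1.2*488*20/(9.2*8.5^1.5)*sqrt(pi*4.55/8.5) = 66.62

66.62


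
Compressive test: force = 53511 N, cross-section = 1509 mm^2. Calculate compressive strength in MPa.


CS = 53511 / 1509 = 35.5 MPa

35.5


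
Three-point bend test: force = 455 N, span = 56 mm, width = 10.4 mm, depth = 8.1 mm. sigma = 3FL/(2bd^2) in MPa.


sigma = 3*455*56/(2*10.4*8.1^2) = 56.0 MPa

56.0


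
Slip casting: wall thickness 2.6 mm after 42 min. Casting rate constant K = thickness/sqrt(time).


K = 2.6 / sqrt(42) = 2.6 / 6.4807 = 0.401 mm/min^0.5

0.401


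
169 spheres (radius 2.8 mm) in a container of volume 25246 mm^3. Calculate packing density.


V_sphere = 4/3*pi*2.8^3 = 91.9523 mm^3
Total V = 169*91.9523 = 15539.9387 mm^3
PD = 15539.9387 / 25246 = 0.616

0.616


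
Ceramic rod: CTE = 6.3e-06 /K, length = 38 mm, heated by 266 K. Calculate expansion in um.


dL = 6.3e-06 * 38 * 266 * 1000 = 63.68 um

63.68


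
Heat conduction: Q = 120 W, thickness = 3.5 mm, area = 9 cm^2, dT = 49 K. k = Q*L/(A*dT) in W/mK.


k = 120*3.5/1000/(9/10000*49) = 9.52 W/mK

9.52


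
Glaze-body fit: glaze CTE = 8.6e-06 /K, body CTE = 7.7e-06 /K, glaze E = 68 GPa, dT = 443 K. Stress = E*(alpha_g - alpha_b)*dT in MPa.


Stress = 68*1000*(8.6e-06 - 7.7e-06)*443 = 27.1 MPa

27.1


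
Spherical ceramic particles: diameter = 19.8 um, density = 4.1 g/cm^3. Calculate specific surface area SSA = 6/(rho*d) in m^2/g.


SSA = 6 / (4.1 * 19.8) = 0.074 m^2/g

0.074


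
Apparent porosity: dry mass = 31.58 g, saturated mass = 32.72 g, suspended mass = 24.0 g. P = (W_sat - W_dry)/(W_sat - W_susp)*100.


P = (32.72 - 31.58) / (32.72 - 24.0) * 100 = 1.14 / 8.72 * 100 = 13.1%

13.1


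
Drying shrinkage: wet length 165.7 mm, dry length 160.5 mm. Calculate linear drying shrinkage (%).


DS = (165.7 - 160.5) / 165.7 * 100 = 3.14%

3.14


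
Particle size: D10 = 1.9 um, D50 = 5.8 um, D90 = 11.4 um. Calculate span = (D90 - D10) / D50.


Span = (11.4 - 1.9) / 5.8 = 9.5 / 5.8 = 1.638

1.638


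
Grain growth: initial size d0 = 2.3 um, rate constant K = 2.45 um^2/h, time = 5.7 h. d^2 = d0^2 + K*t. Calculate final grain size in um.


d^2 = 2.3^2 + 2.45*5.7 = 19.255
d = sqrt(19.255) = 4.39 um

4.39


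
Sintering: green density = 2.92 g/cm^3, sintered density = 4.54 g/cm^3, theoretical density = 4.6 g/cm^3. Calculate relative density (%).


Relative = 4.54 / 4.6 * 100 = 98.7%

98.7


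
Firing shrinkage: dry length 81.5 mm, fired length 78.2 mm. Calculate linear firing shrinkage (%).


FS = (81.5 - 78.2) / 81.5 * 100 = 4.05%

4.05


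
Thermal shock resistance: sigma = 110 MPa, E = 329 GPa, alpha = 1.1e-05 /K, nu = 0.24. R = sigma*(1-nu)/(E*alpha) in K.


R = 110*(1-0.24)/(329*1000*1.1e-05) = 23 K

23


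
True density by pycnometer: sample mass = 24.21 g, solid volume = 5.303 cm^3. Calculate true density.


TD = 24.21 / 5.303 = 4.565 g/cm^3

4.565


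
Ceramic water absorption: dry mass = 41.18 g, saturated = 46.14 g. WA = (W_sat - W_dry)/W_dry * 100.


WA = (46.14 - 41.18) / 41.18 * 100 = 12.04%

12.04


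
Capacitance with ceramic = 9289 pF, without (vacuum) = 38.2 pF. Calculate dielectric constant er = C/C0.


er = 9289 / 38.2 = 243.17

243.17


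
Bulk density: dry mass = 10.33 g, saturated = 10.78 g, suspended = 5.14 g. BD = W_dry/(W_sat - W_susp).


BD = 10.33 / (10.78 - 5.14) = 10.33 / 5.64 = 1.832 g/cm^3

1.832


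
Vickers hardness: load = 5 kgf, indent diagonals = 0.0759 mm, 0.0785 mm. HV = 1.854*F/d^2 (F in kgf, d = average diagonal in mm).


d_avg = (0.0759+0.0785)/2 = 0.0772 mm
HV = 1.854*5/0.0772^2 = 1555

1555


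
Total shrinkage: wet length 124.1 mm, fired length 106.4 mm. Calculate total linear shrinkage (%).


TS = (124.1 - 106.4) / 124.1 * 100 = 14.26%

14.26


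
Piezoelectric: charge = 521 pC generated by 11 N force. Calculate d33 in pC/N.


d33 = 521 / 11 = 47.4 pC/N

47.4


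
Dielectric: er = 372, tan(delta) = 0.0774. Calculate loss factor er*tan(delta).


Loss = 372 * 0.0774 = 28.793

28.793


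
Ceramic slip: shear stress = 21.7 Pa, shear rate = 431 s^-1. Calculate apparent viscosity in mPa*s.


eta = tau/gamma * 1000 = 21.7/431 * 1000 = 50.3 mPa*s

50.3


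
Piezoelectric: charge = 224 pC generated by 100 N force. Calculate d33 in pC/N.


d33 = 224 / 100 = 2.2 pC/N

2.2


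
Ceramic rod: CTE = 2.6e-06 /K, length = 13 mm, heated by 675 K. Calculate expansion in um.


dL = 2.6e-06 * 13 * 675 * 1000 = 22.815 um

22.815


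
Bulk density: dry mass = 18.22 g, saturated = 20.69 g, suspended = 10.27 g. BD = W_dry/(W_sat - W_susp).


BD = 18.22 / (20.69 - 10.27) = 18.22 / 10.42 = 1.749 g/cm^3

1.749


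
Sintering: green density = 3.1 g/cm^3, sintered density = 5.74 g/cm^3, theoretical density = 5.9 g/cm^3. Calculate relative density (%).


Relative = 5.74 / 5.9 * 100 = 97.3%

97.3


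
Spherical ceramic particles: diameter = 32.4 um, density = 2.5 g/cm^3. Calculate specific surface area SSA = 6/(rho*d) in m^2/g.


SSA = 6 / (2.5 * 32.4) = 0.074 m^2/g

0.074


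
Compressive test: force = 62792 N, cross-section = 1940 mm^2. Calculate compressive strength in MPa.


CS = 62792 / 1940 = 32.4 MPa

32.4


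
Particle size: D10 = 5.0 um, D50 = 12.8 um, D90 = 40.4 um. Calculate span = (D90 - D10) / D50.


Span = (40.4 - 5.0) / 12.8 = 35.4 / 12.8 = 2.766

2.766


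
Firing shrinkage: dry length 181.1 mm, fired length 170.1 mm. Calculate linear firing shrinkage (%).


FS = (181.1 - 170.1) / 181.1 * 100 = 6.07%

6.07


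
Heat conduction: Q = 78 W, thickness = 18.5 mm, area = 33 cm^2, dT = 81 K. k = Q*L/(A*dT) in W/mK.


k = 78*18.5/1000/(33/10000*81) = 5.4 W/mK

5.4


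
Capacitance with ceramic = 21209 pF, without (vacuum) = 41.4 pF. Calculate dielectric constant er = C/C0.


er = 21209 / 41.4 = 512.29

512.29


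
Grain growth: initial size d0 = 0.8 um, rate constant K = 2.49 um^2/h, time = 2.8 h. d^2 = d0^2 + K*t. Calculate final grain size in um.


d^2 = 0.8^2 + 2.49*2.8 = 7.612
d = sqrt(7.612) = 2.76 um

2.76


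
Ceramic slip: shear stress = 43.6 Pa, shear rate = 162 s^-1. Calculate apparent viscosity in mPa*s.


eta = tau/gamma * 1000 = 43.6/162 * 1000 = 269.1 mPa*s

269.1


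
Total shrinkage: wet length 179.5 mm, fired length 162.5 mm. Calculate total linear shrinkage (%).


TS = (179.5 - 162.5) / 179.5 * 100 = 9.47%

9.47


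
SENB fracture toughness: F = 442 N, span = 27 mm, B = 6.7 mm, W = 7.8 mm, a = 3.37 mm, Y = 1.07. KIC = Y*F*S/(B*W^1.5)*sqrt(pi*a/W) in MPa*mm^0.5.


KIC = 1.07*442*27/(6.7*7.8^1.5)*sqrt(pi*3.37/7.8) = 101.93

101.93


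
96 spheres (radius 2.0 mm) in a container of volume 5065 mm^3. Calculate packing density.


V_sphere = 4/3*pi*2.0^3 = 33.5103 mm^3
Total V = 96*33.5103 = 3216.9888 mm^3
PD = 3216.9888 / 5065 = 0.635

0.635


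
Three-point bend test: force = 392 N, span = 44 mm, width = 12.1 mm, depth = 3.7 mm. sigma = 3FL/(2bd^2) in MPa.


sigma = 3*392*44/(2*12.1*3.7^2) = 156.2 MPa

156.2


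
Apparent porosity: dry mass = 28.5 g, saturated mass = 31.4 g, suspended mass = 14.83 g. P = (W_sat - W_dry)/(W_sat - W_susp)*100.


P = (31.4 - 28.5) / (31.4 - 14.83) * 100 = 2.9 / 16.57 * 100 = 17.5%

17.5


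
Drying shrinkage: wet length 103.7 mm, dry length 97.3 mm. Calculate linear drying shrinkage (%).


DS = (103.7 - 97.3) / 103.7 * 100 = 6.17%

6.17


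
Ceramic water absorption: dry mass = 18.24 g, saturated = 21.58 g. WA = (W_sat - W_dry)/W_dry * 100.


WA = (21.58 - 18.24) / 18.24 * 100 = 18.31%

18.31


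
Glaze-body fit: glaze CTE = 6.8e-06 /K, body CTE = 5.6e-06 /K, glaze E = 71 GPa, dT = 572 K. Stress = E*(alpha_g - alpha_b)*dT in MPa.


Stress = 71*1000*(6.8e-06 - 5.6e-06)*572 = 48.7 MPa

48.7


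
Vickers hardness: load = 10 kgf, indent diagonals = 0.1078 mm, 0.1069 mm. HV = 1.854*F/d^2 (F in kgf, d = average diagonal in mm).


d_avg = (0.1078+0.1069)/2 = 0.10735 mm
HV = 1.854*10/0.10735^2 = 1609

1609
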